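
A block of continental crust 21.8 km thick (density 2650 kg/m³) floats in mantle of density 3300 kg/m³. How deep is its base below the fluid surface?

17.5 km

Draft d = t ρ_obj/ρ_fluid = 21.8 km × 2650/3300 = 17.5 km.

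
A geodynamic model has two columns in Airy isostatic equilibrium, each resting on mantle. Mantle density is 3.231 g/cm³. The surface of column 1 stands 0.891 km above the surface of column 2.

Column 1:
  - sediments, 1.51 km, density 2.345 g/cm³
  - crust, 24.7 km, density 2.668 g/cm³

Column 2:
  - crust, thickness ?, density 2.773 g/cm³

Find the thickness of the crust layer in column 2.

Take the compensation level at the base of the deeper column (depth z_c below the surface of column 1) and equate Σ ρ_i t_i down to z_c; mantle fills any gap and the z_c terms cancel.
Column 1: 1.51×2.345 + 24.7×2.668 + (z_c − 26.21)×3.231
Column 2: 0.891×0 + x×2.773 + (z_c − 0.891 − 0 − x)×3.231
The z_c×3.231 term appears on both sides and cancels. Collect the known terms of each column as K = Σ(ρt)_known − 3.231 × (depth of known layers): K_1 = 69.44055 − 3.231×26.21 = −15.24396; K_2 = 0 − 3.231×(0.891 + 0) = −2.878821.
Balance: K_1 = K_2 − x×(3.231 − 2.773), so x = (K_2 − K_1)/(3.231 − 2.773) = 12.3651/0.458 = 27 km.

27 km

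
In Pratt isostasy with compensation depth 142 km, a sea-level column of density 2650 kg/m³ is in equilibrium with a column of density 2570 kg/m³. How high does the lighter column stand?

4.42 km

ρ_ref D = ρ (D + h) → h = D (ρ_ref − ρ)/ρ.
h = 142 km × (2650 − 2570)/2570 = 4.42 km.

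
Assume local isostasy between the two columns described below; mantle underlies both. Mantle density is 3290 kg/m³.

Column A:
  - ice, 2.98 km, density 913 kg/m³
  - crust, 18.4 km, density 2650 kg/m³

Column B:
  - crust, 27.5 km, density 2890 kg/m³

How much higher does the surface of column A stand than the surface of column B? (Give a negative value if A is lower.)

2.39 km

For any compensation level in the mantle, the mantle terms cancel and isostasy reduces to e = (Σt_A − Σt_B) − (Σ(ρt)_A − Σ(ρt)_B) / ρ_m.
Σt_A = 21.38 km; Σt_B = 27.5 km; Σ(ρt)_A = 51480.74; Σ(ρt)_B = 79475 (in km·kg/m³).
e = (21.38 − 27.5) − (51480.74 − 79475) / 3290 = 2.39 km.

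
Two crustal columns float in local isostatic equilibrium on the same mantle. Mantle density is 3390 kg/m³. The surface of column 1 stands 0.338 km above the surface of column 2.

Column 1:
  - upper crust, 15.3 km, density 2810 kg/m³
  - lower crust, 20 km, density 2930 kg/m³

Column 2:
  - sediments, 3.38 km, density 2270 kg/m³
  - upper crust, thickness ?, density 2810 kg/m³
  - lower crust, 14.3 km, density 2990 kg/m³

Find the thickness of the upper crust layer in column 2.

12.8 km

Take the compensation level at the base of the deeper column (depth z_c below the surface of column 1) and equate Σ ρ_i t_i down to z_c; mantle fills any gap and the z_c terms cancel.
Column 1: 15.3×2810 + 20×2930 + (z_c − 35.3)×3390
Column 2: 0.338×0 + 3.38×2270 + x×2810 + 14.3×2990 + (z_c − 0.338 − 17.68 − x)×3390
The z_c×3390 term appears on both sides and cancels. Collect the known terms of each column as K = Σ(ρt)_known − 3390 × (depth of known layers): K_1 = 101593 − 3390×35.3 = −18074; K_2 = 50429.6 − 3390×(0.338 + 17.68) = −10651.42.
Balance: K_1 = K_2 − x×(3390 − 2810), so x = (K_2 − K_1)/(3390 − 2810) = 7422.58/580 = 12.8 km.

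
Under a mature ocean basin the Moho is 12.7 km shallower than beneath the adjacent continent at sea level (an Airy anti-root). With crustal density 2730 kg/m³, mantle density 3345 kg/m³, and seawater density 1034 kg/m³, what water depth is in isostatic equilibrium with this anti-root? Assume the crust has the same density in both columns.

Replacing a thickness d of crust by seawater at the top must be balanced by replacing crust with mantle at the base: d (ρ_c − ρ_w) = a (ρ_m − ρ_c).
d = a (ρ_m − ρ_c)/(ρ_c − ρ_w) = 12.7 km × 615/1696 = 4.61 km.

4.61 km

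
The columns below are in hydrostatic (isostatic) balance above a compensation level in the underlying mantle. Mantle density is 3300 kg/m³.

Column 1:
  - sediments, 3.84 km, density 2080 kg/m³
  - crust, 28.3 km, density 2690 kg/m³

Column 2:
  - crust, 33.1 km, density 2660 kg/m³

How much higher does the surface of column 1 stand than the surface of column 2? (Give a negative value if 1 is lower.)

0.231 km

For any compensation level in the mantle, the mantle terms cancel and isostasy reduces to e = (Σt_1 − Σt_2) − (Σ(ρt)_1 − Σ(ρt)_2) / ρ_m.
Σt_1 = 32.14 km; Σt_2 = 33.1 km; Σ(ρt)_1 = 84114.2; Σ(ρt)_2 = 88046 (in km·kg/m³).
e = (32.14 − 33.1) − (84114.2 − 88046) / 3300 = 0.231 km.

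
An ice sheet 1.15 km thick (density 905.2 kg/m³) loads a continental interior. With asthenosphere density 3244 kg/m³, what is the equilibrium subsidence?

For local isostatic compensation: the ice load ρ_ice t is balanced by mantle displaced below, ρ_m s.
s = t ρ_ice / ρ_m = 1.15 km × 905.2/3244 = 0.321 km.

0.321 km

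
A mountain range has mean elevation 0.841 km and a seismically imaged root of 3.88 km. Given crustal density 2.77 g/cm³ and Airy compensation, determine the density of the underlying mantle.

Airy balance: ρ_c h = (ρ_m − ρ_c) r → ρ_m = ρ_c (1 + h/r).
ρ_m = 2.77 × (1 + 0.841 km/3.88 km) = 3.37 g/cm³.

3.37 g/cm³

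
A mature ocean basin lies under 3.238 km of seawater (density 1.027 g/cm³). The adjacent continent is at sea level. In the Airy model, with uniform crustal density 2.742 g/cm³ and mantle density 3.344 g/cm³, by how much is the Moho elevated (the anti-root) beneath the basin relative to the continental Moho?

For local isostatic compensation: replacing crust with seawater at the top is compensated by replacing crust with mantle at the base: d (ρ_c − ρ_w) = a (ρ_m − ρ_c).
a = d (ρ_c − ρ_w)/(ρ_m − ρ_c) = 3.238 km × 1.715/0.602 = 9.22 km.

9.22 km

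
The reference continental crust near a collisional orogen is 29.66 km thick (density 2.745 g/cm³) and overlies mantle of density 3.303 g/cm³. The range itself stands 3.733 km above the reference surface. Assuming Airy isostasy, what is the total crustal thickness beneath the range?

Root depth r = h ρ_c / (ρ_m − ρ_c) = 3.733 km × 2.745 / 0.558 = 18.36 km.
Total thickness = T + h + r = 29.66 km + 3.733 km + 18.36 km = 51.8 km.

51.8 km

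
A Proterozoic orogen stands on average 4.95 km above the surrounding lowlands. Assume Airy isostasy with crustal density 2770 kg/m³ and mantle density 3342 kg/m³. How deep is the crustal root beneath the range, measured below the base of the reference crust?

24 km

For local isostatic compensation: the weight of the topography is balanced by the buoyancy of the root, ρ_c h = (ρ_m − ρ_c) r.
r = h · ρ_c / (ρ_m − ρ_c) = 4.95 km × 2770 / (3342 − 2770) = 24 km.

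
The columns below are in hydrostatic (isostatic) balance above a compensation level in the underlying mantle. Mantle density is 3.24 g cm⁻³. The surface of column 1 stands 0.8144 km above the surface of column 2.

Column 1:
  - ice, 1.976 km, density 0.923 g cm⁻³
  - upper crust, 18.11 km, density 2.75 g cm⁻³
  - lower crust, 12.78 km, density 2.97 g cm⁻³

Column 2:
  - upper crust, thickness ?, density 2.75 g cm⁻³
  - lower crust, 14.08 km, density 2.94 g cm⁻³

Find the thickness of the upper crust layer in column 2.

20.5 km

Take the compensation level at the base of the deeper column (depth z_c below the surface of column 1) and equate Σ ρ_i t_i down to z_c; mantle fills any gap and the z_c terms cancel.
Column 1: 1.976×0.923 + 18.11×2.75 + 12.78×2.97 + (z_c − 32.866)×3.24
Column 2: 0.8144×0 + x×2.75 + 14.08×2.94 + (z_c − 0.8144 − 14.08 − x)×3.24
The z_c×3.24 term appears on both sides and cancels. Collect the known terms of each column as K = Σ(ρt)_known − 3.24 × (depth of known layers): K_1 = 89.582948 − 3.24×32.866 = −16.902892; K_2 = 41.3952 − 3.24×(0.8144 + 14.08) = −6.862656.
Balance: K_1 = K_2 − x×(3.24 − 2.75), so x = (K_2 − K_1)/(3.24 − 2.75) = 10.0402/0.49 = 20.5 km.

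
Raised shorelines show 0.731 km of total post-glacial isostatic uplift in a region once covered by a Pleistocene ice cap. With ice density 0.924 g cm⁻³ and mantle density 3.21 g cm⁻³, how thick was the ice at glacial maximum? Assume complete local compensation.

2.54 km

u = t ρ_ice/ρ_m → t = u ρ_m/ρ_ice = 0.731 km × 3.21/0.924 = 2.54 km.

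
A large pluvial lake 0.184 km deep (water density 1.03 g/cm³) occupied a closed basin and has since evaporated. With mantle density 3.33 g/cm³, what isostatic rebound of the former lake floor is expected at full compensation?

u = d ρ_w/ρ_m = 0.184 km × 1.03/3.33 = 0.0569 km.

0.0569 km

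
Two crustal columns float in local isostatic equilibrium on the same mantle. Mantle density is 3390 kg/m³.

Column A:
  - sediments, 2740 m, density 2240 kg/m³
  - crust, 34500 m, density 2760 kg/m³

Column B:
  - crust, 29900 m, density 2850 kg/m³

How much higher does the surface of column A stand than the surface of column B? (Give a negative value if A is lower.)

For any compensation level in the mantle, the mantle terms cancel and isostasy reduces to e = (Σt_A − Σt_B) − (Σ(ρt)_A − Σ(ρt)_B) / ρ_m.
Σt_A = 37240 m; Σt_B = 29900 m; Σ(ρt)_A = 101357600; Σ(ρt)_B = 85215000 (in m·kg/m³).
e = (37240 − 29900) − (101357600 − 85215000) / 3390 = 2580 m.

2580 m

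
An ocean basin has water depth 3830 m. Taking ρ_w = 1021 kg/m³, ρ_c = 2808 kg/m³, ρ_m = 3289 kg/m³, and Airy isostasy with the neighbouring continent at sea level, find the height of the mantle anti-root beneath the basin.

14200 m

For local isostatic compensation: replacing crust with seawater at the top is compensated by replacing crust with mantle at the base: d (ρ_c − ρ_w) = a (ρ_m − ρ_c).
a = d (ρ_c − ρ_w)/(ρ_m − ρ_c) = 3830 m × 1787/481 = 14200 m.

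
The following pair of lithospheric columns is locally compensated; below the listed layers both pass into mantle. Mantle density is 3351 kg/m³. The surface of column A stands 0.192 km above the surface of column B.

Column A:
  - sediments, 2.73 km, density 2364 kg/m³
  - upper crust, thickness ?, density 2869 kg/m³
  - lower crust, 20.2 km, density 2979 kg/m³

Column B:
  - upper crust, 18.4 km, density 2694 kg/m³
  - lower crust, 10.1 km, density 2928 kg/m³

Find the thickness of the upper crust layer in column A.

Take the compensation level at the base of the deeper column (depth z_c below the surface of column A) and equate Σ ρ_i t_i down to z_c; mantle fills any gap and the z_c terms cancel.
Column A: 2.73×2364 + x×2869 + 20.2×2979 + (z_c − 22.93 − x)×3351
Column B: 0.192×0 + 18.4×2694 + 10.1×2928 + (z_c − 0.192 − 28.5)×3351
The z_c×3351 term appears on both sides and cancels. Collect the known terms of each column as K = Σ(ρt)_known − 3351 × (depth of known layers): K_A = 66629.52 − 3351×22.93 = −10208.91; K_B = 79142.4 − 3351×(0.192 + 28.5) = −17004.492.
Balance: K_A − x×(3351 − 2869) = K_B, so x = (K_A − K_B)/(3351 − 2869) = 6795.58/482 = 14.1 km.

14.1 km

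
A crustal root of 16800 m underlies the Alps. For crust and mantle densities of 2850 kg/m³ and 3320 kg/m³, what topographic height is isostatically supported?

Balancing pressure at the compensation depth: ρ_c h = (ρ_m − ρ_c) r.
h = r (ρ_m − ρ_c) / ρ_c = 16800 m × (3320 − 2850) / 2850 = 2770 m.

2770 m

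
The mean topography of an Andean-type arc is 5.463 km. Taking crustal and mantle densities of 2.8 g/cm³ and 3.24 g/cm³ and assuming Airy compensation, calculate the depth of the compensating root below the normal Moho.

34.8 km

Equating mass per unit area of the two columns: the weight of the topography is balanced by the buoyancy of the root, ρ_c h = (ρ_m − ρ_c) r.
r = h · ρ_c / (ρ_m − ρ_c) = 5.463 km × 2.8 / (3.24 − 2.8) = 34.8 km.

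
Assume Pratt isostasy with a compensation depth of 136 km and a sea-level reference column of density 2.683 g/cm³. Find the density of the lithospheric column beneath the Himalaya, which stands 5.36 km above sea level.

2.58 g/cm³

Pratt balance: ρ_ref D = ρ (D + h).
ρ = ρ_ref D/(D + h) = 2.683 × 136 km/(136 km + 5.36 km) = 2.58 g/cm³.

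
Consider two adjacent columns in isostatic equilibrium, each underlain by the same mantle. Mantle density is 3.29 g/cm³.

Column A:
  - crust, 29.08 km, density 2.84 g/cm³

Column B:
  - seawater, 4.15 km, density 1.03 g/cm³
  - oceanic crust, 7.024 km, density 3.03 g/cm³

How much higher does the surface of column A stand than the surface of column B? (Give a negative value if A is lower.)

For any compensation level in the mantle, the mantle terms cancel and isostasy reduces to e = (Σt_A − Σt_B) − (Σ(ρt)_A − Σ(ρt)_B) / ρ_m.
Σt_A = 29.08 km; Σt_B = 11.174 km; Σ(ρt)_A = 82.5872; Σ(ρt)_B = 25.55722 (in km·g/cm³).
e = (29.08 − 11.174) − (82.5872 − 25.55722) / 3.29 = 0.572 km.

0.572 km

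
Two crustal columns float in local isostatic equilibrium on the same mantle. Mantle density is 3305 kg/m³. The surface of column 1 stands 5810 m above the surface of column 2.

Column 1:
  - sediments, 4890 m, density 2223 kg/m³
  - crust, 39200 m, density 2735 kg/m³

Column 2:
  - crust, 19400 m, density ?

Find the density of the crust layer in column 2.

2870 kg/m³

Take the compensation level at the base of the deeper column (depth z_c below the surface of column 1) and equate Σ ρ_i t_i down to z_c; mantle fills any gap and the z_c terms cancel.
Column 1: 4890×2223 + 39200×2735 + (z_c − 44090)×3305
Column 2: 5810×0 + 19400×ρ + (z_c − 5810 − 19400)×3305
The z_c×3305 term appears on both sides and cancels. Collect the known terms of each column as K = Σ(ρt)_known − 3305 × (depth of known layers): K_1 = 118082470 − 3305×44090 = −27634980; K_2 = 0 − 3305×(5810 + 19400) = −83319050.
Balance: K_1 = K_2 + 19400×ρ, so ρ = (K_1 − K_2)/19400 = 55684100/19400 = 2870 kg/m³.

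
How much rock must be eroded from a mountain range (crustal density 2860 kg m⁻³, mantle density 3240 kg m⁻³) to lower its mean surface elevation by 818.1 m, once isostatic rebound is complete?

6980 m

Net drop Δ = e − u = e − e ρ_c/ρ_m = e (ρ_m − ρ_c)/ρ_m.
e = Δ ρ_m/(ρ_m − ρ_c) = 818.1 m × 3240/380 = 6980 m.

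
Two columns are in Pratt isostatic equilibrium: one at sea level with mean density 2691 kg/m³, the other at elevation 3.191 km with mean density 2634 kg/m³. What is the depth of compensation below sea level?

147 km

ρ_ref D = ρ (D + h) → D (ρ_ref − ρ) = ρ h.
D = ρ h/(ρ_ref − ρ) = 2634 × 3.191 km/(2691 − 2634) = 147 km.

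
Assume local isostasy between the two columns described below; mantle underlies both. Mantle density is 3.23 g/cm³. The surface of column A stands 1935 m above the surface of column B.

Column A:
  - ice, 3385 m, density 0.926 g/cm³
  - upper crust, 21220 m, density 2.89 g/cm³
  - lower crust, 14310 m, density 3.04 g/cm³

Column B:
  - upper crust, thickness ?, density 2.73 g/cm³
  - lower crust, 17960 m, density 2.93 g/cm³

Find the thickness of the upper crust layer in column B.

12200 m

Take the compensation level at the base of the deeper column (depth z_c below the surface of column A) and equate Σ ρ_i t_i down to z_c; mantle fills any gap and the z_c terms cancel.
Column A: 3385×0.926 + 21220×2.89 + 14310×3.04 + (z_c − 38915)×3.23
Column B: 1935×0 + x×2.73 + 17960×2.93 + (z_c − 1935 − 17960 − x)×3.23
The z_c×3.23 term appears on both sides and cancels. Collect the known terms of each column as K = Σ(ρt)_known − 3.23 × (depth of known layers): K_A = 107962.71 − 3.23×38915 = −17732.74; K_B = 52622.8 − 3.23×(1935 + 17960) = −11638.05.
Balance: K_A = K_B − x×(3.23 − 2.73), so x = (K_B − K_A)/(3.23 − 2.73) = 6094.69/0.5 = 12200 m.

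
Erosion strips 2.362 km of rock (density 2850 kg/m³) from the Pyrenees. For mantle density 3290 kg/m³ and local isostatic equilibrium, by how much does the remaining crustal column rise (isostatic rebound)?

Unloading: uplift u = e ρ_c/ρ_m = 2.362 km × 2850/3290 = 2.05 km.

2.05 km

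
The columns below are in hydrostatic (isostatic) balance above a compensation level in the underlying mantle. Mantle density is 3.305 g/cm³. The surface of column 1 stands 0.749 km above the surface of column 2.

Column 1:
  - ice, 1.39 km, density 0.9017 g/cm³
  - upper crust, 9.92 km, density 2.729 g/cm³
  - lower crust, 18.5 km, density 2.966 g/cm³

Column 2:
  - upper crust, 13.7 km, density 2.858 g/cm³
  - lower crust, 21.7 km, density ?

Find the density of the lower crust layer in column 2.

3 g/cm³

Take the compensation level at the base of the deeper column (depth z_c below the surface of column 1) and equate Σ ρ_i t_i down to z_c; mantle fills any gap and the z_c terms cancel.
Column 1: 1.39×0.9017 + 9.92×2.729 + 18.5×2.966 + (z_c − 29.81)×3.305
Column 2: 0.749×0 + 13.7×2.858 + 21.7×ρ + (z_c − 0.749 − 35.4)×3.305
The z_c×3.305 term appears on both sides and cancels. Collect the known terms of each column as K = Σ(ρt)_known − 3.305 × (depth of known layers): K_1 = 83.196043 − 3.305×29.81 = −15.326007; K_2 = 39.1546 − 3.305×(0.749 + 35.4) = −80.317845.
Balance: K_1 = K_2 + 21.7×ρ, so ρ = (K_1 − K_2)/21.7 = 64.9918/21.7 = 3 g/cm³.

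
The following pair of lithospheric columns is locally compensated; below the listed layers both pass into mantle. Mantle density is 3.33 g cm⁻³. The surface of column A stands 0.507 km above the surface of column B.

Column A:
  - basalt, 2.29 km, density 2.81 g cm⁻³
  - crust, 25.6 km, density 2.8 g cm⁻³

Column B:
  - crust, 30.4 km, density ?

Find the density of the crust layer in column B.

2.9 g cm⁻³

Take the compensation level at the base of the deeper column (depth z_c below the surface of column A) and equate Σ ρ_i t_i down to z_c; mantle fills any gap and the z_c terms cancel.
Column A: 2.29×2.81 + 25.6×2.8 + (z_c − 27.89)×3.33
Column B: 0.507×0 + 30.4×ρ + (z_c − 0.507 − 30.4)×3.33
The z_c×3.33 term appears on both sides and cancels. Collect the known terms of each column as K = Σ(ρt)_known − 3.33 × (depth of known layers): K_A = 78.1149 − 3.33×27.89 = −14.7588; K_B = 0 − 3.33×(0.507 + 30.4) = −102.92031.
Balance: K_A = K_B + 30.4×ρ, so ρ = (K_A − K_B)/30.4 = 88.1615/30.4 = 2.9 g cm⁻³.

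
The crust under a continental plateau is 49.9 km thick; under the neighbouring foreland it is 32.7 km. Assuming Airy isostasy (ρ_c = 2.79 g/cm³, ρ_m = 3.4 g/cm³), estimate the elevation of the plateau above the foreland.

Excess crust Δ = 49.9 km − 32.7 km = 17.2 km, split between elevation h and root r with h + r = Δ.
Airy balance ρ_c h = (ρ_m − ρ_c) r gives r = h ρ_c/(ρ_m − ρ_c), so h (1 + ρ_c/(ρ_m − ρ_c)) = Δ, i.e. h = Δ (ρ_m − ρ_c)/ρ_m.
h = 17.2 km × 0.61/3.4 = 3.09 km.

3.09 km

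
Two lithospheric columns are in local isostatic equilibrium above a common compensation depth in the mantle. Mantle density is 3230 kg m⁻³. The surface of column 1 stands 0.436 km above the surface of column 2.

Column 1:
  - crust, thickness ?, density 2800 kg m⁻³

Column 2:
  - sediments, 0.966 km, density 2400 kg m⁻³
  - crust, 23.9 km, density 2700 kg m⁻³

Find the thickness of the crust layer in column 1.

Take the compensation level at the base of the deeper column (depth z_c below the surface of column 1) and equate Σ ρ_i t_i down to z_c; mantle fills any gap and the z_c terms cancel.
Column 1: x×2800 + (z_c − 0 − x)×3230
Column 2: 0.436×0 + 0.966×2400 + 23.9×2700 + (z_c − 0.436 − 24.866)×3230
The z_c×3230 term appears on both sides and cancels. Collect the known terms of each column as K = Σ(ρt)_known − 3230 × (depth of known layers): K_1 = 0 − 3230×0 = 0; K_2 = 66848.4 − 3230×(0.436 + 24.866) = −14877.06.
Balance: K_1 − x×(3230 − 2800) = K_2, so x = (K_1 − K_2)/(3230 − 2800) = 14877.1/430 = 34.6 km.

34.6 km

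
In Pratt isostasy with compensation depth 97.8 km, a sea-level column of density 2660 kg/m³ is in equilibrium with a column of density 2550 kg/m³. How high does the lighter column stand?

4.22 km

ρ_ref D = ρ (D + h) → h = D (ρ_ref − ρ)/ρ.
h = 97.8 km × (2660 − 2550)/2550 = 4.22 km.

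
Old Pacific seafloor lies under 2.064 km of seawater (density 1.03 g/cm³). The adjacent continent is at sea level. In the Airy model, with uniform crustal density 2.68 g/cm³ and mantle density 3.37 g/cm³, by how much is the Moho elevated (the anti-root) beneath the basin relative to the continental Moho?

Isostatic balance requires: replacing crust with seawater at the top is compensated by replacing crust with mantle at the base: d (ρ_c − ρ_w) = a (ρ_m − ρ_c).
a = d (ρ_c − ρ_w)/(ρ_m − ρ_c) = 2.064 km × 1.65/0.69 = 4.94 km.

4.94 km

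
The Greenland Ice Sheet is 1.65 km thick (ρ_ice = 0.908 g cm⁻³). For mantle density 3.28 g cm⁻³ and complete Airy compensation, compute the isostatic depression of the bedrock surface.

Isostatic balance requires: the ice load ρ_ice t is balanced by mantle displaced below, ρ_m s.
s = t ρ_ice / ρ_m = 1.65 km × 0.908/3.28 = 0.457 km.

0.457 km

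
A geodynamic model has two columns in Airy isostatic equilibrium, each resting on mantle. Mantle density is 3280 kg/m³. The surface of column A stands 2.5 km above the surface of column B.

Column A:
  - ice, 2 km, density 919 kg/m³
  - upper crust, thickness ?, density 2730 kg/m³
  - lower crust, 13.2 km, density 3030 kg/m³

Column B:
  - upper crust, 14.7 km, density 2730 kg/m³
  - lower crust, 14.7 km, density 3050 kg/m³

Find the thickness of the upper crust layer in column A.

21.2 km

Take the compensation level at the base of the deeper column (depth z_c below the surface of column A) and equate Σ ρ_i t_i down to z_c; mantle fills any gap and the z_c terms cancel.
Column A: 2×919 + x×2730 + 13.2×3030 + (z_c − 15.2 − x)×3280
Column B: 2.5×0 + 14.7×2730 + 14.7×3050 + (z_c − 2.5 − 29.4)×3280
The z_c×3280 term appears on both sides and cancels. Collect the known terms of each column as K = Σ(ρt)_known − 3280 × (depth of known layers): K_A = 41834 − 3280×15.2 = −8022; K_B = 84966 − 3280×(2.5 + 29.4) = −19666.
Balance: K_A − x×(3280 − 2730) = K_B, so x = (K_A − K_B)/(3280 − 2730) = 11644/550 = 21.2 km.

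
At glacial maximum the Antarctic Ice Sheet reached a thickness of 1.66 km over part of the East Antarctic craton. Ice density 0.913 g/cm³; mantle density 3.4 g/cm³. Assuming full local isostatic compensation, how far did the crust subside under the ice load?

Equating mass per unit area of the two columns: the ice load ρ_ice t is balanced by mantle displaced below, ρ_m s.
s = t ρ_ice / ρ_m = 1.66 km × 0.913/3.4 = 0.446 km.

0.446 km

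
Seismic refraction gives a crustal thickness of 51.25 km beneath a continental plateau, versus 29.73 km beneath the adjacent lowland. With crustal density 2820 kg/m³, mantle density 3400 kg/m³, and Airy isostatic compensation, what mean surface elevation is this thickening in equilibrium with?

Excess crust Δ = 51.25 km − 29.73 km = 21.52 km, split between elevation h and root r with h + r = Δ.
Airy balance ρ_c h = (ρ_m − ρ_c) r gives r = h ρ_c/(ρ_m − ρ_c), so h (1 + ρ_c/(ρ_m − ρ_c)) = Δ, i.e. h = Δ (ρ_m − ρ_c)/ρ_m.
h = 21.52 km × 580/3400 = 3.67 km.

3.67 km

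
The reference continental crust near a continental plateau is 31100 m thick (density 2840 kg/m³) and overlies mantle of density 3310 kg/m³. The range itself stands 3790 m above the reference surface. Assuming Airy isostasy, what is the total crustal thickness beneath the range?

Root depth r = h ρ_c / (ρ_m − ρ_c) = 3790 m × 2840 / 470 = 22900 m.
Total thickness = T + h + r = 31100 m + 3790 m + 22900 m = 57800 m.

57800 m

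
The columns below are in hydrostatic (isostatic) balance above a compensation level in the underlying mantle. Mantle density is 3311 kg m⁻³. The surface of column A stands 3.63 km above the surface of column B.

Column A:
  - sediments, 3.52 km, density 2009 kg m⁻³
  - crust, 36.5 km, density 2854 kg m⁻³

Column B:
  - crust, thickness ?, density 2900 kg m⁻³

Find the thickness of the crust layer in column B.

Take the compensation level at the base of the deeper column (depth z_c below the surface of column A) and equate Σ ρ_i t_i down to z_c; mantle fills any gap and the z_c terms cancel.
Column A: 3.52×2009 + 36.5×2854 + (z_c − 40.02)×3311
Column B: 3.63×0 + x×2900 + (z_c − 3.63 − 0 − x)×3311
The z_c×3311 term appears on both sides and cancels. Collect the known terms of each column as K = Σ(ρt)_known − 3311 × (depth of known layers): K_A = 111242.68 − 3311×40.02 = −21263.54; K_B = 0 − 3311×(3.63 + 0) = −12018.93.
Balance: K_A = K_B − x×(3311 − 2900), so x = (K_B − K_A)/(3311 − 2900) = 9244.61/411 = 22.5 km.

22.5 km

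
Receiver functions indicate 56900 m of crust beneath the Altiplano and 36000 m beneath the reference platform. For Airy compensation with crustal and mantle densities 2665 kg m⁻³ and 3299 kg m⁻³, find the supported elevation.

4020 m

Excess crust Δ = 56900 m − 36000 m = 20900 m, split between elevation h and root r with h + r = Δ.
Airy balance ρ_c h = (ρ_m − ρ_c) r gives r = h ρ_c/(ρ_m − ρ_c), so h (1 + ρ_c/(ρ_m − ρ_c)) = Δ, i.e. h = Δ (ρ_m − ρ_c)/ρ_m.
h = 20900 m × 634/3299 = 4020 m.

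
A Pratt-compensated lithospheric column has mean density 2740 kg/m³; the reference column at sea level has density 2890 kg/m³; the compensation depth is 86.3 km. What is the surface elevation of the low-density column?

4.72 km

ρ_ref D = ρ (D + h) → h = D (ρ_ref − ρ)/ρ.
h = 86.3 km × (2890 − 2740)/2740 = 4.72 km.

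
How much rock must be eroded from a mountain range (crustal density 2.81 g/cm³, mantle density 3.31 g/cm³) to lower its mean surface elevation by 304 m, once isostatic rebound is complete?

2010 m

Net drop Δ = e − u = e − e ρ_c/ρ_m = e (ρ_m − ρ_c)/ρ_m.
e = Δ ρ_m/(ρ_m − ρ_c) = 304 m × 3.31/0.5 = 2010 m.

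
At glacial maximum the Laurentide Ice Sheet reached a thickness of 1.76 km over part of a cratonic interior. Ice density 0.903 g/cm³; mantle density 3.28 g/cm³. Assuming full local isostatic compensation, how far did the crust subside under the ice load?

0.485 km

Balancing pressure at the compensation depth: the ice load ρ_ice t is balanced by mantle displaced below, ρ_m s.
s = t ρ_ice / ρ_m = 1.76 km × 0.903/3.28 = 0.485 km.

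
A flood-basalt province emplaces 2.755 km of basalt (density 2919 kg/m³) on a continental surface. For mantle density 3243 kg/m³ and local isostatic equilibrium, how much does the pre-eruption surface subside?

2.48 km

Subaerial loading: s = t ρ_load / ρ_m.
s = 2.755 km × 2919/3243 = 2.48 km.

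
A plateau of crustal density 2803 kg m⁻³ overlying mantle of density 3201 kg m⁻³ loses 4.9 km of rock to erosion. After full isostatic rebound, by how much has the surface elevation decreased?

0.609 km

Rebound u = e ρ_c/ρ_m = 4.9 km × 2803/3201 = 4.291 km.
Net surface drop = e − u = 4.9 km − 4.291 km = e (ρ_m − ρ_c)/ρ_m = 0.609 km.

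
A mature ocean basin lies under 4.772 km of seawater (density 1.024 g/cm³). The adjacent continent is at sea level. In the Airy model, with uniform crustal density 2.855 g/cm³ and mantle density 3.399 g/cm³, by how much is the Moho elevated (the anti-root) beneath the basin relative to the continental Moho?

16.1 km

By Archimedes' principle applied to the lithosphere: replacing crust with seawater at the top is compensated by replacing crust with mantle at the base: d (ρ_c − ρ_w) = a (ρ_m − ρ_c).
a = d (ρ_c − ρ_w)/(ρ_m − ρ_c) = 4.772 km × 1.831/0.544 = 16.1 km.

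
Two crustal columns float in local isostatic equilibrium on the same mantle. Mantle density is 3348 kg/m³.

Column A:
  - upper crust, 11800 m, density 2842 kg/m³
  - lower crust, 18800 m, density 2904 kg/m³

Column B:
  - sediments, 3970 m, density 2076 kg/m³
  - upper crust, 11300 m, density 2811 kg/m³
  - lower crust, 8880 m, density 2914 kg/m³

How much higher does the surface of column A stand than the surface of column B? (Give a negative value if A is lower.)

−195 m

For any compensation level in the mantle, the mantle terms cancel and isostasy reduces to e = (Σt_A − Σt_B) − (Σ(ρt)_A − Σ(ρt)_B) / ρ_m.
Σt_A = 30600 m; Σt_B = 24150 m; Σ(ρt)_A = 88130800; Σ(ρt)_B = 65882340 (in m·kg/m³).
e = (30600 − 24150) − (88130800 − 65882340) / 3348 = −195 m.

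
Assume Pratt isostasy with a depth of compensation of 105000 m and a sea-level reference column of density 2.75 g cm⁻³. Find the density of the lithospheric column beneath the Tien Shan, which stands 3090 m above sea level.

Pratt balance: ρ_ref D = ρ (D + h).
ρ = ρ_ref D/(D + h) = 2.75 × 105000 m/(105000 m + 3090 m) = 2.67 g cm⁻³.

2.67 g cm⁻³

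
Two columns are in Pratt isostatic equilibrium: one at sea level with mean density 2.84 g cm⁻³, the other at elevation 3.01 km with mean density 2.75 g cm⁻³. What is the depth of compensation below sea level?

ρ_ref D = ρ (D + h) → D (ρ_ref − ρ) = ρ h.
D = ρ h/(ρ_ref − ρ) = 2.75 × 3.01 km/(2.84 − 2.75) = 92 km.

92 km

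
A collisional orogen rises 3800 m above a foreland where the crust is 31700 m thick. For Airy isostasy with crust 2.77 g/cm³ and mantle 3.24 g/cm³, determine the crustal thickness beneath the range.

57900 m

Root depth r = h ρ_c / (ρ_m − ρ_c) = 3800 m × 2.77 / 0.47 = 22400 m.
Total thickness = T + h + r = 31700 m + 3800 m + 22400 m = 57900 m.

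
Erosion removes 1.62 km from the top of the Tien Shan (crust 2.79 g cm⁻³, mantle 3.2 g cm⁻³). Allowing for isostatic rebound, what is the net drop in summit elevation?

0.208 km

Rebound u = e ρ_c/ρ_m = 1.62 km × 2.79/3.2 = 1.412 km.
Net surface drop = e − u = 1.62 km − 1.412 km = e (ρ_m − ρ_c)/ρ_m = 0.208 km.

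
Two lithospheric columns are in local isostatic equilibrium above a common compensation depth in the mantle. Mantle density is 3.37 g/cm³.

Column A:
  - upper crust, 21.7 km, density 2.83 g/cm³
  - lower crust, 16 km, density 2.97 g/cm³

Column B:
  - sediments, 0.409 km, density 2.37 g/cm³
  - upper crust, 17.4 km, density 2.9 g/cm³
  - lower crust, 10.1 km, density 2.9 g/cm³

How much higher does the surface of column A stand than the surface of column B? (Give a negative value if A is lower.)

1.42 km

For any compensation level in the mantle, the mantle terms cancel and isostasy reduces to e = (Σt_A − Σt_B) − (Σ(ρt)_A − Σ(ρt)_B) / ρ_m.
Σt_A = 37.7 km; Σt_B = 27.909 km; Σ(ρt)_A = 108.931; Σ(ρt)_B = 80.71933 (in km·g/cm³).
e = (37.7 − 27.909) − (108.931 − 80.71933) / 3.37 = 1.42 km.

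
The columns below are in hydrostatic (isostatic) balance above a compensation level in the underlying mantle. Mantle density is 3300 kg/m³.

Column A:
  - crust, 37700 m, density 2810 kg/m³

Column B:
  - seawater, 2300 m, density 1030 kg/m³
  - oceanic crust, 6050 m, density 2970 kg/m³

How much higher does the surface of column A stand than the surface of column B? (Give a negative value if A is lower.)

For any compensation level in the mantle, the mantle terms cancel and isostasy reduces to e = (Σt_A − Σt_B) − (Σ(ρt)_A − Σ(ρt)_B) / ρ_m.
Σt_A = 37700 m; Σt_B = 8350 m; Σ(ρt)_A = 105937000; Σ(ρt)_B = 20337500 (in m·kg/m³).
e = (37700 − 8350) − (105937000 − 20337500) / 3300 = 3410 m.

3410 m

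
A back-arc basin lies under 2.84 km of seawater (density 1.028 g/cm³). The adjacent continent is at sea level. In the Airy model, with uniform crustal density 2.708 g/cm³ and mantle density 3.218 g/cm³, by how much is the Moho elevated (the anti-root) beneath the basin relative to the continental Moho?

9.36 km

Balancing pressure at the compensation depth: replacing crust with seawater at the top is compensated by replacing crust with mantle at the base: d (ρ_c − ρ_w) = a (ρ_m − ρ_c).
a = d (ρ_c − ρ_w)/(ρ_m − ρ_c) = 2.84 km × 1.68/0.51 = 9.36 km.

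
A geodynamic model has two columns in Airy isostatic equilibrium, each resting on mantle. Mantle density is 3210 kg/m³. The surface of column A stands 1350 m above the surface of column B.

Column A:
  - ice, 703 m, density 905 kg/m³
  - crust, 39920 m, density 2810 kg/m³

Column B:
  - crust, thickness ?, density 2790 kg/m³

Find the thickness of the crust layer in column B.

31600 m

Take the compensation level at the base of the deeper column (depth z_c below the surface of column A) and equate Σ ρ_i t_i down to z_c; mantle fills any gap and the z_c terms cancel.
Column A: 703×905 + 39920×2810 + (z_c − 40623)×3210
Column B: 1350×0 + x×2790 + (z_c − 1350 − 0 − x)×3210
The z_c×3210 term appears on both sides and cancels. Collect the known terms of each column as K = Σ(ρt)_known − 3210 × (depth of known layers): K_A = 112811415 − 3210×40623 = −17588415; K_B = 0 − 3210×(1350 + 0) = −4333500.
Balance: K_A = K_B − x×(3210 − 2790), so x = (K_B − K_A)/(3210 − 2790) = 13254900/420 = 31600 m.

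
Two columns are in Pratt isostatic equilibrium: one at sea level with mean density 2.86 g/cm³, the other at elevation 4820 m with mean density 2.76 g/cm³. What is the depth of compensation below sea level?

ρ_ref D = ρ (D + h) → D (ρ_ref − ρ) = ρ h.
D = ρ h/(ρ_ref − ρ) = 2.76 × 4820 m/(2.86 − 2.76) = 133000 m.

133000 m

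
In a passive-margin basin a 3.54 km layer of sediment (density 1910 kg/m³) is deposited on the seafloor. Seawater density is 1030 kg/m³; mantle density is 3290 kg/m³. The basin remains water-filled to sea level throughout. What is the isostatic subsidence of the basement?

1.38 km

Submarine loading: the sediment displaces seawater, and the subsidence is in turn flooded, so s (ρ_m − ρ_w) = t (ρ_sed − ρ_w).
s = 3.54 km × (1910 − 1030) / (3290 − 1030) = 1.38 km.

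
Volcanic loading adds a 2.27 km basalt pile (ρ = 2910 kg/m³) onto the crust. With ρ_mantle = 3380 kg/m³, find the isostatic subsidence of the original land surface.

Subaerial loading: s = t ρ_load / ρ_m.
s = 2.27 km × 2910/3380 = 1.95 km.

1.95 km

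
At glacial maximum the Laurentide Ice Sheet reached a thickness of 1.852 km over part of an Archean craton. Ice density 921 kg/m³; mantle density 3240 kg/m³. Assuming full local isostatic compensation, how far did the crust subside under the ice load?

0.526 km

Equating mass per unit area of the two columns: the ice load ρ_ice t is balanced by mantle displaced below, ρ_m s.
s = t ρ_ice / ρ_m = 1.852 km × 921/3240 = 0.526 km.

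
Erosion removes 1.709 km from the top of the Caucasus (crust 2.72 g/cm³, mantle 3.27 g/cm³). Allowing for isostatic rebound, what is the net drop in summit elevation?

0.287 km

Rebound u = e ρ_c/ρ_m = 1.709 km × 2.72/3.27 = 1.422 km.
Net surface drop = e − u = 1.709 km − 1.422 km = e (ρ_m − ρ_c)/ρ_m = 0.287 km.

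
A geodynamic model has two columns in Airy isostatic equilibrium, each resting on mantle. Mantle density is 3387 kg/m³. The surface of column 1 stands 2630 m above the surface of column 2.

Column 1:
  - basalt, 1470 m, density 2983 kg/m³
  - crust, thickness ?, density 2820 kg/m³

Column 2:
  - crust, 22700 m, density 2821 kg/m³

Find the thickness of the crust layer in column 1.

Take the compensation level at the base of the deeper column (depth z_c below the surface of column 1) and equate Σ ρ_i t_i down to z_c; mantle fills any gap and the z_c terms cancel.
Column 1: 1470×2983 + x×2820 + (z_c − 1470 − x)×3387
Column 2: 2630×0 + 22700×2821 + (z_c − 2630 − 22700)×3387
The z_c×3387 term appears on both sides and cancels. Collect the known terms of each column as K = Σ(ρt)_known − 3387 × (depth of known layers): K_1 = 4385010 − 3387×1470 = −593880; K_2 = 64036700 − 3387×(2630 + 22700) = −21756010.
Balance: K_1 − x×(3387 − 2820) = K_2, so x = (K_1 − K_2)/(3387 − 2820) = 21162100/567 = 37300 m.

37300 m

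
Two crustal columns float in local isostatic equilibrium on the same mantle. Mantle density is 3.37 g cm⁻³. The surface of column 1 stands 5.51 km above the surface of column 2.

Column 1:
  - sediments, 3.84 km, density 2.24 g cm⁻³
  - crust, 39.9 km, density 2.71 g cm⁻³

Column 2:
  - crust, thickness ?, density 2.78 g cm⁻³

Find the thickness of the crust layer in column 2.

20.5 km

Take the compensation level at the base of the deeper column (depth z_c below the surface of column 1) and equate Σ ρ_i t_i down to z_c; mantle fills any gap and the z_c terms cancel.
Column 1: 3.84×2.24 + 39.9×2.71 + (z_c − 43.74)×3.37
Column 2: 5.51×0 + x×2.78 + (z_c − 5.51 − 0 − x)×3.37
The z_c×3.37 term appears on both sides and cancels. Collect the known terms of each column as K = Σ(ρt)_known − 3.37 × (depth of known layers): K_1 = 116.7306 − 3.37×43.74 = −30.6732; K_2 = 0 − 3.37×(5.51 + 0) = −18.5687.
Balance: K_1 = K_2 − x×(3.37 − 2.78), so x = (K_2 − K_1)/(3.37 − 2.78) = 12.1045/0.59 = 20.5 km.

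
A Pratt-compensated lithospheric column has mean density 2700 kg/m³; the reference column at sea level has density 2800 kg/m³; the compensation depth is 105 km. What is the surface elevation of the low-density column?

ρ_ref D = ρ (D + h) → h = D (ρ_ref − ρ)/ρ.
h = 105 km × (2800 − 2700)/2700 = 3.89 km.

3.89 km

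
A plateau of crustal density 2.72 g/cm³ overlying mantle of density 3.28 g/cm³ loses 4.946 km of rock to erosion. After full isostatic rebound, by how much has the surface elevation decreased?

0.844 km

Rebound u = e ρ_c/ρ_m = 4.946 km × 2.72/3.28 = 4.102 km.
Net surface drop = e − u = 4.946 km − 4.102 km = e (ρ_m − ρ_c)/ρ_m = 0.844 km.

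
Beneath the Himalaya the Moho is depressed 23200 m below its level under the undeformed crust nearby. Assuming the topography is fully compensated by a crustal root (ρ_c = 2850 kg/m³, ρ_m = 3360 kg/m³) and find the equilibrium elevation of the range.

For local isostatic compensation: ρ_c h = (ρ_m − ρ_c) r.
h = r (ρ_m − ρ_c) / ρ_c = 23200 m × (3360 − 2850) / 2850 = 4150 m.

4150 m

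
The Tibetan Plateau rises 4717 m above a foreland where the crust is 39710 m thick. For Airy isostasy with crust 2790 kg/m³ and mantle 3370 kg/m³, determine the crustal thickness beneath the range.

67100 m

Root depth r = h ρ_c / (ρ_m − ρ_c) = 4717 m × 2790 / 580 = 22690 m.
Total thickness = T + h + r = 39710 m + 4717 m + 22690 m = 67100 m.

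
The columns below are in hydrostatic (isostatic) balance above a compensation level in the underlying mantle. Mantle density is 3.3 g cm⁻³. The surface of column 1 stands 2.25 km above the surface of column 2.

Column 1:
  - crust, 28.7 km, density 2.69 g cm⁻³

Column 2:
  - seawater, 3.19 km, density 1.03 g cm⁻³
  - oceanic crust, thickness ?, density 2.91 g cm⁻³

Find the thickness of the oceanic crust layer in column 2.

Take the compensation level at the base of the deeper column (depth z_c below the surface of column 1) and equate Σ ρ_i t_i down to z_c; mantle fills any gap and the z_c terms cancel.
Column 1: 28.7×2.69 + (z_c − 28.7)×3.3
Column 2: 2.25×0 + 3.19×1.03 + x×2.91 + (z_c − 2.25 − 3.19 − x)×3.3
The z_c×3.3 term appears on both sides and cancels. Collect the known terms of each column as K = Σ(ρt)_known − 3.3 × (depth of known layers): K_1 = 77.203 − 3.3×28.7 = −17.507; K_2 = 3.2857 − 3.3×(2.25 + 3.19) = −14.6663.
Balance: K_1 = K_2 − x×(3.3 − 2.91), so x = (K_2 − K_1)/(3.3 − 2.91) = 2.8407/0.39 = 7.28 km.

7.28 km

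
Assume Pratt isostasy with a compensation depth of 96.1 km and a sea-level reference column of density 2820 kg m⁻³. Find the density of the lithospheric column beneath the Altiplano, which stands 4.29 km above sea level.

2700 kg m⁻³

Pratt balance: ρ_ref D = ρ (D + h).
ρ = ρ_ref D/(D + h) = 2820 × 96.1 km/(96.1 km + 4.29 km) = 2700 kg m⁻³.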